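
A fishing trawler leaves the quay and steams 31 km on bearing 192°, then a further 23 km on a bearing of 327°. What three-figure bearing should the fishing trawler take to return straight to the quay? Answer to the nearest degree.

Leg 1 (192°, 31 km): east 31 sin 192° = -6.45, north 31 cos 192° = -30.32
Leg 2 (327°, 23 km): east 23 sin 327° = -12.53, north 23 cos 327° = 19.29
Net displacement: -18.97 east, -11.03 north. Direction back to start is (18.97, 11.03): bearing = atan2(18.97, 11.03) mod 360° = 59.82° ≈ 060°.

060°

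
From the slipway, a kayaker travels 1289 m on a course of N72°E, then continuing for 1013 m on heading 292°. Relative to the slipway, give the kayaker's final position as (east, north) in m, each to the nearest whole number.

(287, 778)

Leg 1 (N72°E, 1289 m): east 1289 sin 72° = 1225.91, north 1289 cos 72° = 398.32
Leg 2 (292°, 1013 m): east 1013 sin 292° = -939.24, north 1013 cos 292° = 379.48
Summing: 286.67 m east, 777.80 m north → (287, 778).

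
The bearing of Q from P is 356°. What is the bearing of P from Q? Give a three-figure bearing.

Back-bearing = 356° − 180° = 176°.

176°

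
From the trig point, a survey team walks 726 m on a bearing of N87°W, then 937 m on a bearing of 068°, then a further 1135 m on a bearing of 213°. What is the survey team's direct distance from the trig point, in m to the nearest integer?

Leg 1 (N87°W, 726 m): east 726 sin 273° = -725.01, north 726 cos 273° = 38.00
Leg 2 (068°, 937 m): east 937 sin 68° = 868.77, north 937 cos 68° = 351.01
Leg 3 (213°, 1135 m): east 1135 sin 213° = -618.17, north 1135 cos 213° = -951.89
Net: -474.40 east, -562.89 north. Distance = √((-474.40)² + (-562.89)²) = 736.137 m.

736 m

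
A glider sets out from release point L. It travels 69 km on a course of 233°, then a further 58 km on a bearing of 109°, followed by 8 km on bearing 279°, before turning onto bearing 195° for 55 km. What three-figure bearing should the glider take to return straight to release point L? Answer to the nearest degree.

Leg 1 (233°, 69 km): east 69 sin 233° = -55.11, north 69 cos 233° = -41.53
Leg 2 (109°, 58 km): east 58 sin 109° = 54.84, north 58 cos 109° = -18.88
Leg 3 (279°, 8 km): east 8 sin 279° = -7.90, north 8 cos 279° = 1.25
Leg 4 (195°, 55 km): east 55 sin 195° = -14.24, north 55 cos 195° = -53.13
Net displacement: -22.40 east, -112.28 north. Direction back to start is (22.40, 112.28): bearing = atan2(22.40, 112.28) mod 360° = 11.28° ≈ 011°.

011°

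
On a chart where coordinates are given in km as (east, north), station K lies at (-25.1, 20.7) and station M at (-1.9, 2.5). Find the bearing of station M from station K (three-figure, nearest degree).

128°

Δeast = -1.9 − -25.1 = 23.20; Δnorth = 2.5 − 20.7 = -18.20.
Bearing = atan2(Δeast, Δnorth) mod 360° = 128.11° ≈ 128°.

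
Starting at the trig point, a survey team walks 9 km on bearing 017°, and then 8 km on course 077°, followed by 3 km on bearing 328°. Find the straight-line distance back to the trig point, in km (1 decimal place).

15.7 km

Leg 1 (017°, 9 km): east 9 sin 17° = 2.63, north 9 cos 17° = 8.61
Leg 2 (077°, 8 km): east 8 sin 77° = 7.79, north 8 cos 77° = 1.80
Leg 3 (328°, 3 km): east 3 sin 328° = -1.59, north 3 cos 328° = 2.54
Net: 8.84 east, 12.95 north. Distance = √((8.84)² + (12.95)²) = 15.678 km.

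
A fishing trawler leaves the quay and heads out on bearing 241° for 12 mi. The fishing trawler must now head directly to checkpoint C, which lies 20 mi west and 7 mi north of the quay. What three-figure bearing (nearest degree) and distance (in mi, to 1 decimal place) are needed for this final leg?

323°, 16.0 mi

Leg 1 (241°, 12 mi): east 12 sin 241° = -10.50, north 12 cos 241° = -5.82
Current position: (-10.50, -5.82). Target: (-20, 7). Remaining: Δeast = -9.50, Δnorth = 12.82.
Bearing = atan2(-9.50, 12.82) mod 360° = 323.44°; distance = √((-9.50)² + (12.82)²) = 15.957 mi.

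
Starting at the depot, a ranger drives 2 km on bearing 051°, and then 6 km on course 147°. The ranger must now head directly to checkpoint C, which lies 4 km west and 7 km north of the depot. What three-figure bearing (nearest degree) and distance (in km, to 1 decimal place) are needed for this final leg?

321°, 13.9 km

Leg 1 (051°, 2 km): east 2 sin 51° = 1.55, north 2 cos 51° = 1.26
Leg 2 (147°, 6 km): east 6 sin 147° = 3.27, north 6 cos 147° = -5.03
Current position: (4.82, -3.77). Target: (-4, 7). Remaining: Δeast = -8.82, Δnorth = 10.77.
Bearing = atan2(-8.82, 10.77) mod 360° = 320.69°; distance = √((-8.82)² + (10.77)²) = 13.925 km.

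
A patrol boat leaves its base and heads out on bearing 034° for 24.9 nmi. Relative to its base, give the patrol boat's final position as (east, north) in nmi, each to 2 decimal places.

(13.92, 20.64)

Leg 1 (034°, 24.9 nmi): east 24.9 sin 34° = 13.92, north 24.9 cos 34° = 20.64
Summing: 13.92 nmi east, 20.64 nmi north → (13.92, 20.64).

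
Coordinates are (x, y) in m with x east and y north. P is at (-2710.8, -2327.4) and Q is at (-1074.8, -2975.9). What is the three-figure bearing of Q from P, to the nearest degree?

Δeast = -1074.8 − -2710.8 = 1636.00; Δnorth = -2975.9 − -2327.4 = -648.50.
Bearing = atan2(Δeast, Δnorth) mod 360° = 111.62° ≈ 112°.

112°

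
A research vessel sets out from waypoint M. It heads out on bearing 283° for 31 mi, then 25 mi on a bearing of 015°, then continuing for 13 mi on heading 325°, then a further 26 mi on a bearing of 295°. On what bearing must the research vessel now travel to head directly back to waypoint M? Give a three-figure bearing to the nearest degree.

134°

Leg 1 (283°, 31 mi): east 31 sin 283° = -30.21, north 31 cos 283° = 6.97
Leg 2 (015°, 25 mi): east 25 sin 15° = 6.47, north 25 cos 15° = 24.15
Leg 3 (325°, 13 mi): east 13 sin 325° = -7.46, north 13 cos 325° = 10.65
Leg 4 (295°, 26 mi): east 26 sin 295° = -23.56, north 26 cos 295° = 10.99
Net displacement: -54.76 east, 52.76 north. Direction back to start is (54.76, -52.76): bearing = atan2(54.76, -52.76) mod 360° = 133.94° ≈ 134°.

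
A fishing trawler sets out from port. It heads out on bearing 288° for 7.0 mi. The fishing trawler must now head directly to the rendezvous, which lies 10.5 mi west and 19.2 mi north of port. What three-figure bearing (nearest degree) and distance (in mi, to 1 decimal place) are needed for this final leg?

347°, 17.5 mi

Leg 1 (288°, 7.0 mi): east 7.0 sin 288° = -6.66, north 7.0 cos 288° = 2.16
Current position: (-6.66, 2.16). Target: (-10.5, 19.2). Remaining: Δeast = -3.84, Δnorth = 17.04.
Bearing = atan2(-3.84, 17.04) mod 360° = 347.29°; distance = √((-3.84)² + (17.04)²) = 17.465 mi.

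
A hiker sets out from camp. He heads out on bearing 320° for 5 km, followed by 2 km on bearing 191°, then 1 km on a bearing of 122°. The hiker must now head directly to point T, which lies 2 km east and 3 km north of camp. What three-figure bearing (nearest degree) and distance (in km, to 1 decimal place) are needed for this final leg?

071°, 5.0 km

Leg 1 (320°, 5 km): east 5 sin 320° = -3.21, north 5 cos 320° = 3.83
Leg 2 (191°, 2 km): east 2 sin 191° = -0.38, north 2 cos 191° = -1.96
Leg 3 (122°, 1 km): east 1 sin 122° = 0.85, north 1 cos 122° = -0.53
Current position: (-2.75, 1.34). Target: (2, 3). Remaining: Δeast = 4.75, Δnorth = 1.66.
Bearing = atan2(4.75, 1.66) mod 360° = 70.70°; distance = √((4.75)² + (1.66)²) = 5.030 km.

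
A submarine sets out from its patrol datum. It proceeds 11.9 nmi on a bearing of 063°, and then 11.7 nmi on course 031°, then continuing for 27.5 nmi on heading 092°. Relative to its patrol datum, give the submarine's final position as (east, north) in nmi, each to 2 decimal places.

Leg 1 (063°, 11.9 nmi): east 11.9 sin 63° = 10.60, north 11.9 cos 63° = 5.40
Leg 2 (031°, 11.7 nmi): east 11.7 sin 31° = 6.03, north 11.7 cos 31° = 10.03
Leg 3 (092°, 27.5 nmi): east 27.5 sin 92° = 27.48, north 27.5 cos 92° = -0.96
Summing: 44.11 nmi east, 14.47 nmi north → (44.11, 14.47).

(44.11, 14.47)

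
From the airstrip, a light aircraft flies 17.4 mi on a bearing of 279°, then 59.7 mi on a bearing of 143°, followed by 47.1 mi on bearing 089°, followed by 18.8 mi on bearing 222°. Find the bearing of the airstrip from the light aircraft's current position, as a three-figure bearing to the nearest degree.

Leg 1 (279°, 17.4 mi): east 17.4 sin 279° = -17.19, north 17.4 cos 279° = 2.72
Leg 2 (143°, 59.7 mi): east 59.7 sin 143° = 35.93, north 59.7 cos 143° = -47.68
Leg 3 (089°, 47.1 mi): east 47.1 sin 89° = 47.09, north 47.1 cos 89° = 0.82
Leg 4 (222°, 18.8 mi): east 18.8 sin 222° = -12.58, north 18.8 cos 222° = -13.97
Net displacement: 53.26 east, -58.11 north. Direction back to start is (-53.26, 58.11): bearing = atan2(-53.26, 58.11) mod 360° = 317.49° ≈ 317°.

317°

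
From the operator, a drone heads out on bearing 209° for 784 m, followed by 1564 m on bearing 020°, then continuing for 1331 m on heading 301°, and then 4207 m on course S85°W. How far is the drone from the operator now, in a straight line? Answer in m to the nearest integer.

5293 m

Leg 1 (209°, 784 m): east 784 sin 209° = -380.09, north 784 cos 209° = -685.70
Leg 2 (020°, 1564 m): east 1564 sin 20° = 534.92, north 1564 cos 20° = 1469.68
Leg 3 (301°, 1331 m): east 1331 sin 301° = -1140.89, north 1331 cos 301° = 685.52
Leg 4 (S85°W, 4207 m): east 4207 sin 265° = -4190.99, north 4207 cos 265° = -366.66
Net: -5177.05 east, 1102.83 north. Distance = √((-5177.05)² + (1102.83)²) = 5293.213 m.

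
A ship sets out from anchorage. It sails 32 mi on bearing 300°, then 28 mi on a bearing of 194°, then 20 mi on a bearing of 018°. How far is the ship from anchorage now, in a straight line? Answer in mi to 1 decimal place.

Leg 1 (300°, 32 mi): east 32 sin 300° = -27.71, north 32 cos 300° = 16.00
Leg 2 (194°, 28 mi): east 28 sin 194° = -6.77, north 28 cos 194° = -27.17
Leg 3 (018°, 20 mi): east 20 sin 18° = 6.18, north 20 cos 18° = 19.02
Net: -28.31 east, 7.85 north. Distance = √((-28.31)² + (7.85)²) = 29.375 mi.

29.4 mi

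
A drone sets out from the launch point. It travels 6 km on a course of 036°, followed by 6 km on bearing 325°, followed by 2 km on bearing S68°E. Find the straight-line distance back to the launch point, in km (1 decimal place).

9.2 km

Leg 1 (036°, 6 km): east 6 sin 36° = 3.53, north 6 cos 36° = 4.85
Leg 2 (325°, 6 km): east 6 sin 325° = -3.44, north 6 cos 325° = 4.91
Leg 3 (S68°E, 2 km): east 2 sin 112° = 1.85, north 2 cos 112° = -0.75
Net: 1.94 east, 9.02 north. Distance = √((1.94)² + (9.02)²) = 9.226 km.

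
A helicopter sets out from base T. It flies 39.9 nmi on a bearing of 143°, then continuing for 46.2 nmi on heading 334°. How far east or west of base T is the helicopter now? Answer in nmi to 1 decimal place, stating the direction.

Leg 1 (143°, 39.9 nmi): east 39.9 sin 143° = 24.01, north 39.9 cos 143° = -31.87
Leg 2 (334°, 46.2 nmi): east 46.2 sin 334° = -20.25, north 46.2 cos 334° = 41.52
Net east component: 3.76 nmi.

3.8 nmi east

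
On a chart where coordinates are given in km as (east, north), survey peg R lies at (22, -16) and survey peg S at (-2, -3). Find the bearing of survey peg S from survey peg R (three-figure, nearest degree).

Δeast = -2 − 22 = -24.00; Δnorth = -3 − -16 = 13.00.
Bearing = atan2(Δeast, Δnorth) mod 360° = 298.44° ≈ 298°.

298°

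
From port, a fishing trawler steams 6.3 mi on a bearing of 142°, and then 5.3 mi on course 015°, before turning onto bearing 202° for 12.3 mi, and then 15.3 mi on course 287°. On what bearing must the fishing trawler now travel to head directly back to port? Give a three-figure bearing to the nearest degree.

064°

Leg 1 (142°, 6.3 mi): east 6.3 sin 142° = 3.88, north 6.3 cos 142° = -4.96
Leg 2 (015°, 5.3 mi): east 5.3 sin 15° = 1.37, north 5.3 cos 15° = 5.12
Leg 3 (202°, 12.3 mi): east 12.3 sin 202° = -4.61, north 12.3 cos 202° = -11.40
Leg 4 (287°, 15.3 mi): east 15.3 sin 287° = -14.63, north 15.3 cos 287° = 4.47
Net displacement: -13.99 east, -6.78 north. Direction back to start is (13.99, 6.78): bearing = atan2(13.99, 6.78) mod 360° = 64.15° ≈ 064°.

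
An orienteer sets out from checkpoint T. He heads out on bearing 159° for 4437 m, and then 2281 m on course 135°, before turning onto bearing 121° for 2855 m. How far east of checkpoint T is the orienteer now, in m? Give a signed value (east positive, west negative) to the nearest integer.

5650 m

Leg 1 (159°, 4437 m): east 4437 sin 159° = 1590.08, north 4437 cos 159° = -4142.30
Leg 2 (135°, 2281 m): east 2281 sin 135° = 1612.91, north 2281 cos 135° = -1612.91
Leg 3 (121°, 2855 m): east 2855 sin 121° = 2447.21, north 2855 cos 121° = -1470.43
Net east component: 5650.20 m.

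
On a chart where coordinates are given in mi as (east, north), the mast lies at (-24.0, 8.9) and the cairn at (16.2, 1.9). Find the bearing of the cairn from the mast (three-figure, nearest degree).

Δeast = 16.2 − -24.0 = 40.20; Δnorth = 1.9 − 8.9 = -7.00.
Bearing = atan2(Δeast, Δnorth) mod 360° = 99.88° ≈ 100°.

100°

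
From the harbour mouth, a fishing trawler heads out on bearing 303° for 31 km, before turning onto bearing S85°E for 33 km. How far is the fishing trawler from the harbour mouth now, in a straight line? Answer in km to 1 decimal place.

15.6 km

Leg 1 (303°, 31 km): east 31 sin 303° = -26.00, north 31 cos 303° = 16.88
Leg 2 (S85°E, 33 km): east 33 sin 95° = 32.87, north 33 cos 95° = -2.88
Net: 6.88 east, 14.01 north. Distance = √((6.88)² + (14.01)²) = 15.604 km.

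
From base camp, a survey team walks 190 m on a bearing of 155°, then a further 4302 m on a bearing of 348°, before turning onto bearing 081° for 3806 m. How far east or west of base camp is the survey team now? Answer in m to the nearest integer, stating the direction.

2945 m east

Leg 1 (155°, 190 m): east 190 sin 155° = 80.30, north 190 cos 155° = -172.20
Leg 2 (348°, 4302 m): east 4302 sin 348° = -894.44, north 4302 cos 348° = 4207.99
Leg 3 (081°, 3806 m): east 3806 sin 81° = 3759.14, north 3806 cos 81° = 595.39
Net east component: 2945.00 m.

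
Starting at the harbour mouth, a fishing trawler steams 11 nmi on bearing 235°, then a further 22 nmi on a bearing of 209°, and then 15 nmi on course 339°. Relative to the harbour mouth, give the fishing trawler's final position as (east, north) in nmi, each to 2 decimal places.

Leg 1 (235°, 11 nmi): east 11 sin 235° = -9.01, north 11 cos 235° = -6.31
Leg 2 (209°, 22 nmi): east 22 sin 209° = -10.67, north 22 cos 209° = -19.24
Leg 3 (339°, 15 nmi): east 15 sin 339° = -5.38, north 15 cos 339° = 14.00
Summing: -25.05 nmi east, -11.55 nmi north → (-25.05, -11.55).

(-25.05, -11.55)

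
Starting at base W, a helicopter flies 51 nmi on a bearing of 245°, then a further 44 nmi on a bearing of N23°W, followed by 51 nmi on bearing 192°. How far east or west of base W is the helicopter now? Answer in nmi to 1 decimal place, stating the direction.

74.0 nmi west

Leg 1 (245°, 51 nmi): east 51 sin 245° = -46.22, north 51 cos 245° = -21.55
Leg 2 (N23°W, 44 nmi): east 44 sin 337° = -17.19, north 44 cos 337° = 40.50
Leg 3 (192°, 51 nmi): east 51 sin 192° = -10.60, north 51 cos 192° = -49.89
Net east component: -74.02 nmi.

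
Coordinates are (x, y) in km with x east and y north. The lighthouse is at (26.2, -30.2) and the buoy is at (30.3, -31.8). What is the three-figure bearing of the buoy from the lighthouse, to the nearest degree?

Δeast = 30.3 − 26.2 = 4.10; Δnorth = -31.8 − -30.2 = -1.60.
Bearing = atan2(Δeast, Δnorth) mod 360° = 111.32° ≈ 111°.

111°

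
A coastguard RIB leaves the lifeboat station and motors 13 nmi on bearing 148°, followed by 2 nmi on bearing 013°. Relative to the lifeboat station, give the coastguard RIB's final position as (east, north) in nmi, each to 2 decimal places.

(7.34, -9.08)

Leg 1 (148°, 13 nmi): east 13 sin 148° = 6.89, north 13 cos 148° = -11.02
Leg 2 (013°, 2 nmi): east 2 sin 13° = 0.45, north 2 cos 13° = 1.95
Summing: 7.34 nmi east, -9.08 nmi north → (7.34, -9.08).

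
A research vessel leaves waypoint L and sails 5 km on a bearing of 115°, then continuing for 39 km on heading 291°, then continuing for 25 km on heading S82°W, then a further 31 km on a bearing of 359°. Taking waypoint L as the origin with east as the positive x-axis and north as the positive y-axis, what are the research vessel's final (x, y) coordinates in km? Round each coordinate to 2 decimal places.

(-57.18, 39.38)

Leg 1 (115°, 5 km): east 5 sin 115° = 4.53, north 5 cos 115° = -2.11
Leg 2 (291°, 39 km): east 39 sin 291° = -36.41, north 39 cos 291° = 13.98
Leg 3 (S82°W, 25 km): east 25 sin 262° = -24.76, north 25 cos 262° = -3.48
Leg 4 (359°, 31 km): east 31 sin 359° = -0.54, north 31 cos 359° = 31.00
Summing: -57.18 km east, 39.38 km north → (-57.18, 39.38).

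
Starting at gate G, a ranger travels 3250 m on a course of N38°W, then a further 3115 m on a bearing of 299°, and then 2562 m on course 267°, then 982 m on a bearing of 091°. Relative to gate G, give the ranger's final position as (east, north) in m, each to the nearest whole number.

(-6302, 3920)

Leg 1 (N38°W, 3250 m): east 3250 sin 322° = -2000.90, north 3250 cos 322° = 2561.03
Leg 2 (299°, 3115 m): east 3115 sin 299° = -2724.44, north 3115 cos 299° = 1510.18
Leg 3 (267°, 2562 m): east 2562 sin 267° = -2558.49, north 2562 cos 267° = -134.08
Leg 4 (091°, 982 m): east 982 sin 91° = 981.85, north 982 cos 91° = -17.14
Summing: -6301.98 m east, 3919.99 m north → (-6302, 3920).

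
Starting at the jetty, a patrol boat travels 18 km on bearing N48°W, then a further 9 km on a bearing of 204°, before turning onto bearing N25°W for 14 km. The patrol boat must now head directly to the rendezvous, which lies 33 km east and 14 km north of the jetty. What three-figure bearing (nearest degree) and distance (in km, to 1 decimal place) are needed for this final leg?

093°, 56.0 km

Leg 1 (N48°W, 18 km): east 18 sin 312° = -13.38, north 18 cos 312° = 12.04
Leg 2 (204°, 9 km): east 9 sin 204° = -3.66, north 9 cos 204° = -8.22
Leg 3 (N25°W, 14 km): east 14 sin 335° = -5.92, north 14 cos 335° = 12.69
Current position: (-22.95, 16.51). Target: (33, 14). Remaining: Δeast = 55.95, Δnorth = -2.51.
Bearing = atan2(55.95, -2.51) mod 360° = 92.57°; distance = √((55.95)² + (-2.51)²) = 56.010 km.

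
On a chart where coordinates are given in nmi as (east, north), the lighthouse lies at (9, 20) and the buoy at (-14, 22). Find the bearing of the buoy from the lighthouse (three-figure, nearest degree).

275°

Δeast = -14 − 9 = -23.00; Δnorth = 22 − 20 = 2.00.
Bearing = atan2(Δeast, Δnorth) mod 360° = 274.97° ≈ 275°.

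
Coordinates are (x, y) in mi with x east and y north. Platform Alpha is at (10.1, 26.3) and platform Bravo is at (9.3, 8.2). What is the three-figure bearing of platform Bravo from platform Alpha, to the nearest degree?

Δeast = 9.3 − 10.1 = -0.80; Δnorth = 8.2 − 26.3 = -18.10.
Bearing = atan2(Δeast, Δnorth) mod 360° = 182.53° ≈ 183°.

183°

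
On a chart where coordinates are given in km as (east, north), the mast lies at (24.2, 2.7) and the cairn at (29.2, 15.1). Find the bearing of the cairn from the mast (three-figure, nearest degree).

022°

Δeast = 29.2 − 24.2 = 5.00; Δnorth = 15.1 − 2.7 = 12.40.
Bearing = atan2(Δeast, Δnorth) mod 360° = 21.96° ≈ 022°.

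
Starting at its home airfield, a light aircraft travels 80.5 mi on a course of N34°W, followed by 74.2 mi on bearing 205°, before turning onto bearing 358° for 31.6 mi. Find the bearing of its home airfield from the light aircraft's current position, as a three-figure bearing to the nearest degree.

112°

Leg 1 (N34°W, 80.5 mi): east 80.5 sin 326° = -45.02, north 80.5 cos 326° = 66.74
Leg 2 (205°, 74.2 mi): east 74.2 sin 205° = -31.36, north 74.2 cos 205° = -67.25
Leg 3 (358°, 31.6 mi): east 31.6 sin 358° = -1.10, north 31.6 cos 358° = 31.58
Net displacement: -77.48 east, 31.07 north. Direction back to start is (77.48, -31.07): bearing = atan2(77.48, -31.07) mod 360° = 111.85° ≈ 112°.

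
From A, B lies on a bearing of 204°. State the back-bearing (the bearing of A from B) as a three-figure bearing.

024°

Back-bearing = 204° − 180° = 024°.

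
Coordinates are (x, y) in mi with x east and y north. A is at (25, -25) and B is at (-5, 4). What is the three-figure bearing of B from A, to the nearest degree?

Δeast = -5 − 25 = -30.00; Δnorth = 4 − -25 = 29.00.
Bearing = atan2(Δeast, Δnorth) mod 360° = 314.03° ≈ 314°.

314°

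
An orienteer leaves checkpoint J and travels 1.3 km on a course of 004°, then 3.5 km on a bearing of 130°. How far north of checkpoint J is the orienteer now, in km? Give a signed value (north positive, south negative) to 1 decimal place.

Leg 1 (004°, 1.3 km): east 1.3 sin 4° = 0.09, north 1.3 cos 4° = 1.30
Leg 2 (130°, 3.5 km): east 3.5 sin 130° = 2.68, north 3.5 cos 130° = -2.25
Net north component: -0.95 km.

-1.0 km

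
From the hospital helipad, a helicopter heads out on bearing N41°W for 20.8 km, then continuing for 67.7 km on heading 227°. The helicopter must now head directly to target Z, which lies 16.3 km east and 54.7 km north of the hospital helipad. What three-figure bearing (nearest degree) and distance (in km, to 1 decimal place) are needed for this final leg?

043°, 116.5 km

Leg 1 (N41°W, 20.8 km): east 20.8 sin 319° = -13.65, north 20.8 cos 319° = 15.70
Leg 2 (227°, 67.7 km): east 67.7 sin 227° = -49.51, north 67.7 cos 227° = -46.17
Current position: (-63.16, -30.47). Target: (16.3, 54.7). Remaining: Δeast = 79.46, Δnorth = 85.17.
Bearing = atan2(79.46, 85.17) mod 360° = 43.01°; distance = √((79.46)² + (85.17)²) = 116.483 km.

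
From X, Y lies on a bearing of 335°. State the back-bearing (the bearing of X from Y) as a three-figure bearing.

Back-bearing = 335° − 180° = 155°.

155°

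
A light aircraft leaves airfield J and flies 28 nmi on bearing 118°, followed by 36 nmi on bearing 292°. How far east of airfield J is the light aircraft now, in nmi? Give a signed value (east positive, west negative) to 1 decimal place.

-8.7 nmi

Leg 1 (118°, 28 nmi): east 28 sin 118° = 24.72, north 28 cos 118° = -13.15
Leg 2 (292°, 36 nmi): east 36 sin 292° = -33.38, north 36 cos 292° = 13.49
Net east component: -8.66 nmi.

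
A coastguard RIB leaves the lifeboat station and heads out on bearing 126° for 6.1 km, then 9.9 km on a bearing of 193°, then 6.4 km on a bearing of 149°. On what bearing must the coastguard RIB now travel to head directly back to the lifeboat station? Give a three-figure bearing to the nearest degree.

Leg 1 (126°, 6.1 km): east 6.1 sin 126° = 4.94, north 6.1 cos 126° = -3.59
Leg 2 (193°, 9.9 km): east 9.9 sin 193° = -2.23, north 9.9 cos 193° = -9.65
Leg 3 (149°, 6.4 km): east 6.4 sin 149° = 3.30, north 6.4 cos 149° = -5.49
Net displacement: 6.00 east, -18.72 north. Direction back to start is (-6.00, 18.72): bearing = atan2(-6.00, 18.72) mod 360° = 342.21° ≈ 342°.

342°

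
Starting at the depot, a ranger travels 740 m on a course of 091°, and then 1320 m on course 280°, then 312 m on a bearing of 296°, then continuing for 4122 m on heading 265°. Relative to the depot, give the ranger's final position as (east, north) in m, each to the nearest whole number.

Leg 1 (091°, 740 m): east 740 sin 91° = 739.89, north 740 cos 91° = -12.91
Leg 2 (280°, 1320 m): east 1320 sin 280° = -1299.95, north 1320 cos 280° = 229.22
Leg 3 (296°, 312 m): east 312 sin 296° = -280.42, north 312 cos 296° = 136.77
Leg 4 (265°, 4122 m): east 4122 sin 265° = -4106.31, north 4122 cos 265° = -359.26
Summing: -4946.80 m east, -6.18 m north → (-4947, -6).

(-4947, -6)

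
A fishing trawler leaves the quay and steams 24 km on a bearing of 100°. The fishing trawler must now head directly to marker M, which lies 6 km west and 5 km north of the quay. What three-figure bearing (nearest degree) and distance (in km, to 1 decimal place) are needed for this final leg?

Leg 1 (100°, 24 km): east 24 sin 100° = 23.64, north 24 cos 100° = -4.17
Current position: (23.64, -4.17). Target: (-6, 5). Remaining: Δeast = -29.64, Δnorth = 9.17.
Bearing = atan2(-29.64, 9.17) mod 360° = 287.19°; distance = √((-29.64)² + (9.17)²) = 31.021 km.

287°, 31.0 km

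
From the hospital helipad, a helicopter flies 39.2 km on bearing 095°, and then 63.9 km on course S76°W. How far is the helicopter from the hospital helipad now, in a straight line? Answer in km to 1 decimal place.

Leg 1 (095°, 39.2 km): east 39.2 sin 95° = 39.05, north 39.2 cos 95° = -3.42
Leg 2 (S76°W, 63.9 km): east 63.9 sin 256° = -62.00, north 63.9 cos 256° = -15.46
Net: -22.95 east, -18.88 north. Distance = √((-22.95)² + (-18.88)²) = 29.716 km.

29.7 km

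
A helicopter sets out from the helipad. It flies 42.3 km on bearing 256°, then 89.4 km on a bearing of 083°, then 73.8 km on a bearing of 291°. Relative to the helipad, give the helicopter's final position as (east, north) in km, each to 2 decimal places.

Leg 1 (256°, 42.3 km): east 42.3 sin 256° = -41.04, north 42.3 cos 256° = -10.23
Leg 2 (083°, 89.4 km): east 89.4 sin 83° = 88.73, north 89.4 cos 83° = 10.90
Leg 3 (291°, 73.8 km): east 73.8 sin 291° = -68.90, north 73.8 cos 291° = 26.45
Summing: -21.21 km east, 27.11 km north → (-21.21, 27.11).

(-21.21, 27.11)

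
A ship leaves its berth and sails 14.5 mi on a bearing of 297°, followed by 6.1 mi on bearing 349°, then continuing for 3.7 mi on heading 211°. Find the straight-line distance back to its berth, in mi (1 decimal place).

18.5 mi

Leg 1 (297°, 14.5 mi): east 14.5 sin 297° = -12.92, north 14.5 cos 297° = 6.58
Leg 2 (349°, 6.1 mi): east 6.1 sin 349° = -1.16, north 6.1 cos 349° = 5.99
Leg 3 (211°, 3.7 mi): east 3.7 sin 211° = -1.91, north 3.7 cos 211° = -3.17
Net: -15.99 east, 9.40 north. Distance = √((-15.99)² + (9.40)²) = 18.547 mi.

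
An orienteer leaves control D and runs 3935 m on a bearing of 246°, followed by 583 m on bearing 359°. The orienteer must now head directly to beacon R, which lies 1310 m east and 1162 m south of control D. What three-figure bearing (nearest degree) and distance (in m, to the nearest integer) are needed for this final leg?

Leg 1 (246°, 3935 m): east 3935 sin 246° = -3594.80, north 3935 cos 246° = -1600.51
Leg 2 (359°, 583 m): east 583 sin 359° = -10.17, north 583 cos 359° = 582.91
Current position: (-3604.98, -1017.60). Target: (1310, -1162). Remaining: Δeast = 4914.98, Δnorth = -144.40.
Bearing = atan2(4914.98, -144.40) mod 360° = 91.68°; distance = √((4914.98)² + (-144.40)²) = 4917.097 m.

092°, 4917 m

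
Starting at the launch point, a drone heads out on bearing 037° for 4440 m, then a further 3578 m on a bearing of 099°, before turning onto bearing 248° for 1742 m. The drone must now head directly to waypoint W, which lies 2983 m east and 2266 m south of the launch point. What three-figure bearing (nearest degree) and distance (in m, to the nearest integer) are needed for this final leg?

199°, 4873 m

Leg 1 (037°, 4440 m): east 4440 sin 37° = 2672.06, north 4440 cos 37° = 3545.94
Leg 2 (099°, 3578 m): east 3578 sin 99° = 3533.95, north 3578 cos 99° = -559.72
Leg 3 (248°, 1742 m): east 1742 sin 248° = -1615.15, north 1742 cos 248° = -652.56
Current position: (4590.85, 2333.65). Target: (2983, -2266). Remaining: Δeast = -1607.85, Δnorth = -4599.65.
Bearing = atan2(-1607.85, -4599.65) mod 360° = 199.27°; distance = √((-1607.85)² + (-4599.65)²) = 4872.578 m.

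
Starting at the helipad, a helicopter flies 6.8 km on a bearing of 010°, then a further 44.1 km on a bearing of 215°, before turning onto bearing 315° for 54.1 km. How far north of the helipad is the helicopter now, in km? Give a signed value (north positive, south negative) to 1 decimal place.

8.8 km

Leg 1 (010°, 6.8 km): east 6.8 sin 10° = 1.18, north 6.8 cos 10° = 6.70
Leg 2 (215°, 44.1 km): east 44.1 sin 215° = -25.29, north 44.1 cos 215° = -36.12
Leg 3 (315°, 54.1 km): east 54.1 sin 315° = -38.25, north 54.1 cos 315° = 38.25
Net north component: 8.83 km.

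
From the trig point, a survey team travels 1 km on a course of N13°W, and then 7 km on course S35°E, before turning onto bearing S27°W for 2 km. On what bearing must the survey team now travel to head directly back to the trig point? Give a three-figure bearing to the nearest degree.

Leg 1 (N13°W, 1 km): east 1 sin 347° = -0.22, north 1 cos 347° = 0.97
Leg 2 (S35°E, 7 km): east 7 sin 145° = 4.02, north 7 cos 145° = -5.73
Leg 3 (S27°W, 2 km): east 2 sin 207° = -0.91, north 2 cos 207° = -1.78
Net displacement: 2.88 east, -6.54 north. Direction back to start is (-2.88, 6.54): bearing = atan2(-2.88, 6.54) mod 360° = 336.22° ≈ 336°.

336°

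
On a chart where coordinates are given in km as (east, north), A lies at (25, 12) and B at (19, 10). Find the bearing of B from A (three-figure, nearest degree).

Δeast = 19 − 25 = -6.00; Δnorth = 10 − 12 = -2.00.
Bearing = atan2(Δeast, Δnorth) mod 360° = 251.57° ≈ 252°.

252°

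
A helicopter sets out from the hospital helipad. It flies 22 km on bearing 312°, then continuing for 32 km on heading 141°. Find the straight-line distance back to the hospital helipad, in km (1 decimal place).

10.8 km

Leg 1 (312°, 22 km): east 22 sin 312° = -16.35, north 22 cos 312° = 14.72
Leg 2 (141°, 32 km): east 32 sin 141° = 20.14, north 32 cos 141° = -24.87
Net: 3.79 east, -10.15 north. Distance = √((3.79)² + (-10.15)²) = 10.832 km.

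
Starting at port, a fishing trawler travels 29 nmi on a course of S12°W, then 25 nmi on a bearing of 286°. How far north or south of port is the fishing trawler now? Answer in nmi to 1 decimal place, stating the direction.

21.5 nmi south

Leg 1 (S12°W, 29 nmi): east 29 sin 192° = -6.03, north 29 cos 192° = -28.37
Leg 2 (286°, 25 nmi): east 25 sin 286° = -24.03, north 25 cos 286° = 6.89
Net north component: -21.48 nmi.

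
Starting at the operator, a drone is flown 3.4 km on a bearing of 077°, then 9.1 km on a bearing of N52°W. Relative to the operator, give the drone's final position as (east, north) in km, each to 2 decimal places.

Leg 1 (077°, 3.4 km): east 3.4 sin 77° = 3.31, north 3.4 cos 77° = 0.76
Leg 2 (N52°W, 9.1 km): east 9.1 sin 308° = -7.17, north 9.1 cos 308° = 5.60
Summing: -3.86 km east, 6.37 km north → (-3.86, 6.37).

(-3.86, 6.37)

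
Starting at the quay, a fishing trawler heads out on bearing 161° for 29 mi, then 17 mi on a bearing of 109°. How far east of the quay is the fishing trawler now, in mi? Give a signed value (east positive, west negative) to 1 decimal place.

Leg 1 (161°, 29 mi): east 29 sin 161° = 9.44, north 29 cos 161° = -27.42
Leg 2 (109°, 17 mi): east 17 sin 109° = 16.07, north 17 cos 109° = -5.53
Net east component: 25.52 mi.

25.5 mi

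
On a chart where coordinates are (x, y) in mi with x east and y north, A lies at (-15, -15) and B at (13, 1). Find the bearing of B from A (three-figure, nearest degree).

060°

Δeast = 13 − -15 = 28.00; Δnorth = 1 − -15 = 16.00.
Bearing = atan2(Δeast, Δnorth) mod 360° = 60.26° ≈ 060°.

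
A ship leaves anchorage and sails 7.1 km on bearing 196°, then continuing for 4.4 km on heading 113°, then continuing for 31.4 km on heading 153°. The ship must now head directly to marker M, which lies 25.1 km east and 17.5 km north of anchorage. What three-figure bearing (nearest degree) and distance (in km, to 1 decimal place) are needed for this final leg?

Leg 1 (196°, 7.1 km): east 7.1 sin 196° = -1.96, north 7.1 cos 196° = -6.82
Leg 2 (113°, 4.4 km): east 4.4 sin 113° = 4.05, north 4.4 cos 113° = -1.72
Leg 3 (153°, 31.4 km): east 31.4 sin 153° = 14.26, north 31.4 cos 153° = -27.98
Current position: (16.35, -36.52). Target: (25.1, 17.5). Remaining: Δeast = 8.75, Δnorth = 54.02.
Bearing = atan2(8.75, 54.02) mod 360° = 9.20°; distance = √((8.75)² + (54.02)²) = 54.726 km.

009°, 54.7 km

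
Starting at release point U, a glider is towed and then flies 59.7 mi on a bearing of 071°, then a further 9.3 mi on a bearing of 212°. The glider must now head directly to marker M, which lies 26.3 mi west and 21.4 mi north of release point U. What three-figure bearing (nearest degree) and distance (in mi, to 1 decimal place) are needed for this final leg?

277°, 78.4 mi

Leg 1 (071°, 59.7 mi): east 59.7 sin 71° = 56.45, north 59.7 cos 71° = 19.44
Leg 2 (212°, 9.3 mi): east 9.3 sin 212° = -4.93, north 9.3 cos 212° = -7.89
Current position: (51.52, 11.55). Target: (-26.3, 21.4). Remaining: Δeast = -77.82, Δnorth = 9.85.
Bearing = atan2(-77.82, 9.85) mod 360° = 277.21°; distance = √((-77.82)² + (9.85)²) = 78.440 mi.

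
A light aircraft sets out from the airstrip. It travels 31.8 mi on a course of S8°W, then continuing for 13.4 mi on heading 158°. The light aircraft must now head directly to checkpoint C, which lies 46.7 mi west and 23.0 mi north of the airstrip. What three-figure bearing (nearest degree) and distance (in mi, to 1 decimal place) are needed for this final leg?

Leg 1 (S8°W, 31.8 mi): east 31.8 sin 188° = -4.43, north 31.8 cos 188° = -31.49
Leg 2 (158°, 13.4 mi): east 13.4 sin 158° = 5.02, north 13.4 cos 158° = -12.42
Current position: (0.59, -43.91). Target: (-46.7, 23.0). Remaining: Δeast = -47.29, Δnorth = 66.91.
Bearing = atan2(-47.29, 66.91) mod 360° = 324.75°; distance = √((-47.29)² + (66.91)²) = 81.941 mi.

325°, 81.9 mi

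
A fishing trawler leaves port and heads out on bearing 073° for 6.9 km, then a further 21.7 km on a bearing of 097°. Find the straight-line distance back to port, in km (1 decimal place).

28.1 km

Leg 1 (073°, 6.9 km): east 6.9 sin 73° = 6.60, north 6.9 cos 73° = 2.02
Leg 2 (097°, 21.7 km): east 21.7 sin 97° = 21.54, north 21.7 cos 97° = -2.64
Net: 28.14 east, -0.63 north. Distance = √((28.14)² + (-0.63)²) = 28.144 km.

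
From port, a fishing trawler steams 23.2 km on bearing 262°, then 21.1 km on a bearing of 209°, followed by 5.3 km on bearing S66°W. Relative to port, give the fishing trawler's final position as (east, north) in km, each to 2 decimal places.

(-38.05, -23.84)

Leg 1 (262°, 23.2 km): east 23.2 sin 262° = -22.97, north 23.2 cos 262° = -3.23
Leg 2 (209°, 21.1 km): east 21.1 sin 209° = -10.23, north 21.1 cos 209° = -18.45
Leg 3 (S66°W, 5.3 km): east 5.3 sin 246° = -4.84, north 5.3 cos 246° = -2.16
Summing: -38.05 km east, -23.84 km north → (-38.05, -23.84).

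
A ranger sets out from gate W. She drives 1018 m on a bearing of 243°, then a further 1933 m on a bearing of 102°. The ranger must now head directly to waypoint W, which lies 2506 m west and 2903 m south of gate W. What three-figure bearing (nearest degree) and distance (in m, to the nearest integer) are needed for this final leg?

Leg 1 (243°, 1018 m): east 1018 sin 243° = -907.04, north 1018 cos 243° = -462.16
Leg 2 (102°, 1933 m): east 1933 sin 102° = 1890.76, north 1933 cos 102° = -401.89
Current position: (983.71, -864.06). Target: (-2506, -2903). Remaining: Δeast = -3489.71, Δnorth = -2038.94.
Bearing = atan2(-3489.71, -2038.94) mod 360° = 239.70°; distance = √((-3489.71)² + (-2038.94)²) = 4041.708 m.

240°, 4042 m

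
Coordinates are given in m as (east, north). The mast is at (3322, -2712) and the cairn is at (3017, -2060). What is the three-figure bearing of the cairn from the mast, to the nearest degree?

335°

Δeast = 3017 − 3322 = -305.00; Δnorth = -2060 − -2712 = 652.00.
Bearing = atan2(Δeast, Δnorth) mod 360° = 334.93° ≈ 335°.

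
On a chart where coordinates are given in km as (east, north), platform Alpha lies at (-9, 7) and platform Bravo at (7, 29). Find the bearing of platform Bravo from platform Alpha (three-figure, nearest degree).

Δeast = 7 − -9 = 16.00; Δnorth = 29 − 7 = 22.00.
Bearing = atan2(Δeast, Δnorth) mod 360° = 36.03° ≈ 036°.

036°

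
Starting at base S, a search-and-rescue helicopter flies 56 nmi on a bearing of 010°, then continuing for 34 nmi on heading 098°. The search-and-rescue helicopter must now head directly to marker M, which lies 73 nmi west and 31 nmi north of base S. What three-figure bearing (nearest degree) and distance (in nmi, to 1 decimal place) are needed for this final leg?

Leg 1 (010°, 56 nmi): east 56 sin 10° = 9.72, north 56 cos 10° = 55.15
Leg 2 (098°, 34 nmi): east 34 sin 98° = 33.67, north 34 cos 98° = -4.73
Current position: (43.39, 50.42). Target: (-73, 31). Remaining: Δeast = -116.39, Δnorth = -19.42.
Bearing = atan2(-116.39, -19.42) mod 360° = 260.53°; distance = √((-116.39)² + (-19.42)²) = 118.002 nmi.

261°, 118.0 nmi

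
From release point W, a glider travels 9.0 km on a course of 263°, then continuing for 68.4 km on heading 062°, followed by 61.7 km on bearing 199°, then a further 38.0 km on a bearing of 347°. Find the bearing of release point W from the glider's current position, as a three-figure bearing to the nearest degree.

Leg 1 (263°, 9.0 km): east 9.0 sin 263° = -8.93, north 9.0 cos 263° = -1.10
Leg 2 (062°, 68.4 km): east 68.4 sin 62° = 60.39, north 68.4 cos 62° = 32.11
Leg 3 (199°, 61.7 km): east 61.7 sin 199° = -20.09, north 61.7 cos 199° = -58.34
Leg 4 (347°, 38.0 km): east 38.0 sin 347° = -8.55, north 38.0 cos 347° = 37.03
Net displacement: 22.83 east, 9.70 north. Direction back to start is (-22.83, -9.70): bearing = atan2(-22.83, -9.70) mod 360° = 246.97° ≈ 247°.

247°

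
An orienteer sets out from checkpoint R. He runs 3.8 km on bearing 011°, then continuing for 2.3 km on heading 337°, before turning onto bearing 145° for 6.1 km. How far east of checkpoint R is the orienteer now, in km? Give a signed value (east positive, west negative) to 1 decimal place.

3.3 km

Leg 1 (011°, 3.8 km): east 3.8 sin 11° = 0.73, north 3.8 cos 11° = 3.73
Leg 2 (337°, 2.3 km): east 2.3 sin 337° = -0.90, north 2.3 cos 337° = 2.12
Leg 3 (145°, 6.1 km): east 6.1 sin 145° = 3.50, north 6.1 cos 145° = -5.00
Net east component: 3.33 km.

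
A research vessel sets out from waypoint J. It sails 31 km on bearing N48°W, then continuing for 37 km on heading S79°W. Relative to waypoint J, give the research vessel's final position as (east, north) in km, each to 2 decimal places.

(-59.36, 13.68)

Leg 1 (N48°W, 31 km): east 31 sin 312° = -23.04, north 31 cos 312° = 20.74
Leg 2 (S79°W, 37 km): east 37 sin 259° = -36.32, north 37 cos 259° = -7.06
Summing: -59.36 km east, 13.68 km north → (-59.36, 13.68).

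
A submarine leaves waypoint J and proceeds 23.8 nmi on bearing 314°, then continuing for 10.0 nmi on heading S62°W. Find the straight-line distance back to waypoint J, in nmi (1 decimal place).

28.5 nmi

Leg 1 (314°, 23.8 nmi): east 23.8 sin 314° = -17.12, north 23.8 cos 314° = 16.53
Leg 2 (S62°W, 10.0 nmi): east 10.0 sin 242° = -8.83, north 10.0 cos 242° = -4.69
Net: -25.95 east, 11.84 north. Distance = √((-25.95)² + (11.84)²) = 28.522 nmi.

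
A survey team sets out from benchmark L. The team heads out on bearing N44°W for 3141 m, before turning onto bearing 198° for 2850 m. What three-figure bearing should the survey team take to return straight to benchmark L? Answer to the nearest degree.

082°

Leg 1 (N44°W, 3141 m): east 3141 sin 316° = -2181.92, north 3141 cos 316° = 2259.45
Leg 2 (198°, 2850 m): east 2850 sin 198° = -880.70, north 2850 cos 198° = -2710.51
Net displacement: -3062.62 east, -451.06 north. Direction back to start is (3062.62, 451.06): bearing = atan2(3062.62, 451.06) mod 360° = 81.62° ≈ 082°.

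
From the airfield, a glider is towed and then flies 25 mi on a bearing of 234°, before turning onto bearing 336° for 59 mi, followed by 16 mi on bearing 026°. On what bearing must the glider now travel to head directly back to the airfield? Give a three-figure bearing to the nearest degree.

145°

Leg 1 (234°, 25 mi): east 25 sin 234° = -20.23, north 25 cos 234° = -14.69
Leg 2 (336°, 59 mi): east 59 sin 336° = -24.00, north 59 cos 336° = 53.90
Leg 3 (026°, 16 mi): east 16 sin 26° = 7.01, north 16 cos 26° = 14.38
Net displacement: -37.21 east, 53.59 north. Direction back to start is (37.21, -53.59): bearing = atan2(37.21, -53.59) mod 360° = 145.22° ≈ 145°.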